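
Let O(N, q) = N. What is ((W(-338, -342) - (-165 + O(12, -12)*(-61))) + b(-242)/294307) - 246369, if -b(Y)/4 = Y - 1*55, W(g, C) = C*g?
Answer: -38223414744/294307 ≈ -1.2988e+5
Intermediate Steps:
b(Y) = 220 - 4*Y (b(Y) = -4*(Y - 1*55) = -4*(Y - 55) = -4*(-55 + Y) = 220 - 4*Y)
((W(-338, -342) - (-165 + O(12, -12)*(-61))) + b(-242)/294307) - 246369 = ((-342*(-338) - (-165 + 12*(-61))) + (220 - 4*(-242))/294307) - 246369 = ((115596 - (-165 - 732)) + (220 + 968)*(1/294307)) - 246369 = ((115596 - 1*(-897)) + 1188*(1/294307)) - 246369 = ((115596 + 897) + 1188/294307) - 246369 = (116493 + 1188/294307) - 246369 = 34284706539/294307 - 246369 = -38223414744/294307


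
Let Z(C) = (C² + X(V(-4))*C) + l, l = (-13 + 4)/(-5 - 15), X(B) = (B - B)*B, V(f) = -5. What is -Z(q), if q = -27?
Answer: -14589/20 ≈ -729.45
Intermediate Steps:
X(B) = 0 (X(B) = 0*B = 0)
l = 9/20 (l = -9/(-20) = -9*(-1/20) = 9/20 ≈ 0.45000)
Z(C) = 9/20 + C² (Z(C) = (C² + 0*C) + 9/20 = (C² + 0) + 9/20 = C² + 9/20 = 9/20 + C²)
-Z(q) = -(9/20 + (-27)²) = -(9/20 + 729) = -1*14589/20 = -14589/20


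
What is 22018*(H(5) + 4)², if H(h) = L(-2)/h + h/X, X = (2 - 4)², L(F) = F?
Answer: 103583681/200 ≈ 5.1792e+5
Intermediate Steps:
X = 4 (X = (-2)² = 4)
H(h) = -2/h + h/4
22018*(H(5) + 4)² = 22018*((-2/5 + (¼)*5) + 4)² = 22018*((-2*⅕ + 5/4) + 4)² = 22018*((-⅖ + 5/4) + 4)² = 22018*(17/20 + 4)² = 22018*(97/20)² = 22018*(9409/400) = 103583681/200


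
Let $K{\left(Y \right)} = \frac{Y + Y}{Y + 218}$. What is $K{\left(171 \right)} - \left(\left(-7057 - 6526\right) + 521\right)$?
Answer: $\frac{5081460}{389} \approx 13063.0$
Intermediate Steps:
$K{\left(Y \right)} = \frac{2 Y}{218 + Y}$
$K{\left(171 \right)} - \left(\left(-7057 - 6526\right) + 521\right) = 2 \cdot 171 \frac{1}{218 + 171} - \left(\left(-7057 - 6526\right) + 521\right) = 2 \cdot 171 \cdot \frac{1}{389} - \left(-13583 + 521\right) = 2 \cdot 171 \cdot \frac{1}{389} - -13062 = \frac{342}{389} + 13062 = \frac{5081460}{389}$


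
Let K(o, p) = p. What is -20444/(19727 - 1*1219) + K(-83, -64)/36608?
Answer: -2928119/2646644 ≈ -1.1064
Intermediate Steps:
-20444/(19727 - 1*1219) + K(-83, -64)/36608 = -20444/(19727 - 1*1219) - 64/36608 = -20444/(19727 - 1219) - 64*1/36608 = -20444/18508 - 1/572 = -20444*1/18508 - 1/572 = -5111/4627 - 1/572 = -2928119/2646644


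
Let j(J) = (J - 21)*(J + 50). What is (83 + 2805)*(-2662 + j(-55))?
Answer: -6590416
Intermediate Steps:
j(J) = (-21 + J)*(50 + J)
(83 + 2805)*(-2662 + j(-55)) = (83 + 2805)*(-2662 + (-1050 + (-55)² + 29*(-55))) = 2888*(-2662 + (-1050 + 3025 - 1595)) = 2888*(-2662 + 380) = 2888*(-2282) = -6590416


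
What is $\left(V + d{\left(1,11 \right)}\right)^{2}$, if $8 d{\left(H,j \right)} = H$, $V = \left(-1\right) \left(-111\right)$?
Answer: $\frac{790321}{64} \approx 12349.0$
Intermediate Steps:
$V = 111$
$d{\left(H,j \right)} = \frac{H}{8}$
$\left(V + d{\left(1,11 \right)}\right)^{2} = \left(111 + \frac{1}{8} \cdot 1\right)^{2} = \left(111 + \frac{1}{8}\right)^{2} = \left(\frac{889}{8}\right)^{2} = \frac{790321}{64}$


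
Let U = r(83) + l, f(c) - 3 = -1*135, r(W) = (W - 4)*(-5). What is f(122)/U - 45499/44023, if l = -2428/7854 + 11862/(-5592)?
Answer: -44913794124889/64035015268861 ≈ -0.70139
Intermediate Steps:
r(W) = 20 - 5*W (r(W) = (-4 + W)*(-5) = 20 - 5*W)
l = -8895127/3659964 (l = -2428*1/7854 + 11862*(-1/5592) = -1214/3927 - 1977/932 = -8895127/3659964 ≈ -2.4304)
f(c) = -132 (f(c) = 3 - 1*135 = 3 - 135 = -132)
U = -1454580907/3659964 (U = (20 - 5*83) - 8895127/3659964 = (20 - 415) - 8895127/3659964 = -395 - 8895127/3659964 = -1454580907/3659964 ≈ -397.43)
f(122)/U - 45499/44023 = -132/(-1454580907/3659964) - 45499/44023 = -132*(-3659964/1454580907) - 45499*1/44023 = 483115248/1454580907 - 45499/44023 = -44913794124889/64035015268861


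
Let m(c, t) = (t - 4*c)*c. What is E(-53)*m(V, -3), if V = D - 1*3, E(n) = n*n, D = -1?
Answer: -146068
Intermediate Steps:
E(n) = n²
V = -4 (V = -1 - 1*3 = -1 - 3 = -4)
m(c, t) = c*(t - 4*c)
E(-53)*m(V, -3) = (-53)²*(-4*(-3 - 4*(-4))) = 2809*(-4*(-3 + 16)) = 2809*(-4*13) = 2809*(-52) = -146068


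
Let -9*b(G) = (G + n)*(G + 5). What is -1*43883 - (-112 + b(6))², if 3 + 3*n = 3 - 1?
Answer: -42301228/729 ≈ -58026.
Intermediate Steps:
n = -⅓ (n = -1 + (3 - 1)/3 = -1 + (⅓)*2 = -1 + ⅔ = -⅓ ≈ -0.33333)
b(G) = -(5 + G)*(-⅓ + G)/9 (b(G) = -(G - ⅓)*(G + 5)/9 = -(-⅓ + G)*(5 + G)/9 = -(5 + G)*(-⅓ + G)/9)
-1*43883 - (-112 + b(6))² = -1*43883 - (-112 + (5/27 - 14/27*6 - ⅑*6²))² = -43883 - (-112 + (5/27 - 28/9 - ⅑*36))² = -43883 - (-112 + (5/27 - 28/9 - 4))² = -43883 - (-112 - 187/27)² = -43883 - (-3211/27)² = -43883 - 1*10310521/729 = -43883 - 10310521/729 = -42301228/729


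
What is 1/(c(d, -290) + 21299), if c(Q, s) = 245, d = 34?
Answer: 1/21544 ≈ 4.6417e-5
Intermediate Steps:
1/(c(d, -290) + 21299) = 1/(245 + 21299) = 1/21544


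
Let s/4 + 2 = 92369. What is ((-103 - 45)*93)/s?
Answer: -1147/30789 ≈ -0.037254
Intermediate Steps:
s = 369468 (s = -8 + 4*92369 = -8 + 369476 = 369468)
((-103 - 45)*93)/s = ((-103 - 45)*93)/369468 = -148*93*(1/369468) = -13764*1/369468 = -1147/30789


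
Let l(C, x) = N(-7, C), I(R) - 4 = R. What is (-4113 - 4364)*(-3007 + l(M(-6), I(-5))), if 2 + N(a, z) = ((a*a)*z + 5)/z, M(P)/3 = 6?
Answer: 451612175/18 ≈ 2.5090e+7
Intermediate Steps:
M(P) = 18 (M(P) = 3*6 = 18)
I(R) = 4 + R
N(a, z) = -2 + (5 + z*a²)/z (N(a, z) = -2 + ((a*a)*z + 5)/z = -2 + (a²*z + 5)/z = -2 + (z*a² + 5)/z = -2 + (5 + z*a²)/z)
l(C, x) = 47 + 5/C (l(C, x) = -2 + (-7)² + 5/C = -2 + 49 + 5/C = 47 + 5/C)
(-4113 - 4364)*(-3007 + l(M(-6), I(-5))) = (-4113 - 4364)*(-3007 + (47 + 5/18)) = -8477*(-3007 + (47 + 5*(1/18))) = -8477*(-3007 + (47 + 5/18)) = -8477*(-3007 + 851/18) = -8477*(-53275/18) = 451612175/18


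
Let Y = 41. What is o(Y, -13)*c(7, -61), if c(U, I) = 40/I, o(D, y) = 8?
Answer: -320/61 ≈ -5.2459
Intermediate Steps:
o(Y, -13)*c(7, -61) = 8*(40/(-61)) = 8*(40*(-1/61)) = 8*(-40/61) = -320/61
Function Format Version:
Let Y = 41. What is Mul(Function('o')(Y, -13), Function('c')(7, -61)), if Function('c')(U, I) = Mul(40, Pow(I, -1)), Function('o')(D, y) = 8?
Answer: Rational(-320, 61) ≈ -5.2459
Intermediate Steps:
Mul(Function('o')(Y, -13), Function('c')(7, -61)) = Mul(8, Mul(40, Pow(-61, -1))) = Mul(8, Mul(40, Rational(-1, 61))) = Mul(8, Rational(-40, 61)) = Rational(-320, 61)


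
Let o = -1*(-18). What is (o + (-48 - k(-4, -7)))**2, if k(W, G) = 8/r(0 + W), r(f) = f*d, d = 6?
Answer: 7921/9 ≈ 880.11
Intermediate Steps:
o = 18
r(f) = 6*f (r(f) = f*6 = 6*f)
k(W, G) = 4/(3*W) (k(W, G) = 8/((6*(0 + W))) = 8/((6*W)) = 8*(1/(6*W)) = 4/(3*W))
(o + (-48 - k(-4, -7)))**2 = (18 + (-48 - 4/(3*(-4))))**2 = (18 + (-48 - 4*(-1)/(3*4)))**2 = (18 + (-48 - 1*(-1/3)))**2 = (18 + (-48 + 1/3))**2 = (18 - 143/3)**2 = (-89/3)**2 = 7921/9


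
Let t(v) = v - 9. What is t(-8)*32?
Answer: -544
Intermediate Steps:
t(v) = -9 + v
t(-8)*32 = (-9 - 8)*32 = -17*32 = -544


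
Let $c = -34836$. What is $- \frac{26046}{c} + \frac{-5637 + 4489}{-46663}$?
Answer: $\frac{209229371}{270925378} \approx 0.77228$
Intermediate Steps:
$- \frac{26046}{c} + \frac{-5637 + 4489}{-46663} = - \frac{26046}{-34836} + \frac{-5637 + 4489}{-46663} = \left(-26046\right) \left(- \frac{1}{34836}\right) - - \frac{1148}{46663} = \frac{4341}{5806} + \frac{1148}{46663} = \frac{209229371}{270925378}$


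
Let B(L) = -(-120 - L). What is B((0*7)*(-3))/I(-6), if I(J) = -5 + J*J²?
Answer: -120/221 ≈ -0.54299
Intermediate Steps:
I(J) = -5 + J³
B(L) = 120 + L
B((0*7)*(-3))/I(-6) = (120 + (0*7)*(-3))/(-5 + (-6)³) = (120 + 0*(-3))/(-5 - 216) = (120 + 0)/(-221) = 120*(-1/221) = -120/221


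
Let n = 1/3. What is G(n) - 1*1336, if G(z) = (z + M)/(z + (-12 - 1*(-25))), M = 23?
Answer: -5337/4 ≈ -1334.3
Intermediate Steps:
n = ⅓ ≈ 0.33333
G(z) = (23 + z)/(13 + z) (G(z) = (z + 23)/(z + (-12 - 1*(-25))) = (23 + z)/(z + (-12 + 25)) = (23 + z)/(z + 13) = (23 + z)/(13 + z))
G(n) - 1*1336 = (23 + ⅓)/(13 + ⅓) - 1*1336 = (70/3)/(40/3) - 1336 = (3/40)*(70/3) - 1336 = 7/4 - 1336 = -5337/4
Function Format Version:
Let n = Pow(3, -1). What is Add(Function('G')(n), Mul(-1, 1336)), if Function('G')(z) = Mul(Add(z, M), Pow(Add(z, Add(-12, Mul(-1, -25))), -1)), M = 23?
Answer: Rational(-5337, 4) ≈ -1334.3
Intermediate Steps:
n = Rational(1, 3) ≈ 0.33333
Function('G')(z) = Mul(Pow(Add(13, z), -1), Add(23, z)) (Function('G')(z) = Mul(Add(z, 23), Pow(Add(z, Add(-12, Mul(-1, -25))), -1)) = Mul(Add(23, z), Pow(Add(z, Add(-12, 25)), -1)) = Mul(Add(23, z), Pow(Add(z, 13), -1)) = Mul(Add(23, z), Pow(Add(13, z), -1)) = Mul(Pow(Add(13, z), -1), Add(23, z)))
Add(Function('G')(n), Mul(-1, 1336)) = Add(Mul(Pow(Add(13, Rational(1, 3)), -1), Add(23, Rational(1, 3))), Mul(-1, 1336)) = Add(Mul(Pow(Rational(40, 3), -1), Rational(70, 3)), -1336) = Add(Mul(Rational(3, 40), Rational(70, 3)), -1336) = Add(Rational(7, 4), -1336) = Rational(-5337, 4)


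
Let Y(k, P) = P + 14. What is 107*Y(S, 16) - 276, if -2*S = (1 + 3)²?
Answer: 2934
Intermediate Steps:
S = -8 (S = -(1 + 3)²/2 = -½*4² = -½*16 = -8)
Y(k, P) = 14 + P
107*Y(S, 16) - 276 = 107*(14 + 16) - 276 = 107*30 - 276 = 3210 - 276 = 2934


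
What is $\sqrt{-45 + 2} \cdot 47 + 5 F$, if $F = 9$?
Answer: $45 + 47 i \sqrt{43} \approx 45.0 + 308.2 i$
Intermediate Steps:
$\sqrt{-45 + 2} \cdot 47 + 5 F = \sqrt{-45 + 2} \cdot 47 + 5 \cdot 9 = \sqrt{-43} \cdot 47 + 45 = i \sqrt{43} \cdot 47 + 45 = 47 i \sqrt{43} + 45 = 45 + 47 i \sqrt{43}$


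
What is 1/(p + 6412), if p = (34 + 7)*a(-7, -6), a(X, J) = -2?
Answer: 1/6330 ≈ 0.00015798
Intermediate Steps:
p = -82 (p = (34 + 7)*(-2) = 41*(-2) = -82)
1/(p + 6412) = 1/(-82 + 6412) = 1/6330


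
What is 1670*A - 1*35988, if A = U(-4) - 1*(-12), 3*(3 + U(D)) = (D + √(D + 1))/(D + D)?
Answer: -62039/3 - 835*I*√3/12 ≈ -20680.0 - 120.52*I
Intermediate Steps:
U(D) = -3 + (D + √(1 + D))/(6*D) (U(D) = -3 + ((D + √(D + 1))/(D + D))/3 = -3 + ((D + √(1 + D))/((2*D)))/3 = -3 + ((D + √(1 + D))*(1/(2*D)))/3 = -3 + ((D + √(1 + D))/(2*D))/3 = -3 + (D + √(1 + D))/(6*D))
A = 55/6 - I*√3/24 (A = (⅙)*(√(1 - 4) - 17*(-4))/(-4) - 1*(-12) = (⅙)*(-¼)*(√(-3) + 68) + 12 = (⅙)*(-¼)*(I*√3 + 68) + 12 = (⅙)*(-¼)*(68 + I*√3) + 12 = (-17/6 - I*√3/24) + 12 = 55/6 - I*√3/24 ≈ 9.1667 - 0.072169*I)
1670*A - 1*35988 = 1670*(55/6 - I*√3/24) - 1*35988 = (45925/3 - 835*I*√3/12) - 35988 = -62039/3 - 835*I*√3/12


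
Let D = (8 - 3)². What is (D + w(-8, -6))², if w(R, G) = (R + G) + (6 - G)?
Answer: 529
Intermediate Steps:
D = 25 (D = 5² = 25)
w(R, G) = 6 + R (w(R, G) = (G + R) + (6 - G) = 6 + R)
(D + w(-8, -6))² = (25 + (6 - 8))² = (25 - 2)² = 23² = 529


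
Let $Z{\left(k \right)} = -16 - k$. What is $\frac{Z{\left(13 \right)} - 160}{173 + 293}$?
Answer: $- \frac{189}{466} \approx -0.40558$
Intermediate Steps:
$\frac{Z{\left(13 \right)} - 160}{173 + 293} = \frac{\left(-16 - 13\right) - 160}{173 + 293} = \frac{\left(-16 - 13\right) - 160}{466} = \left(-29 - 160\right) \frac{1}{466} = \left(-189\right) \frac{1}{466} = - \frac{189}{466}$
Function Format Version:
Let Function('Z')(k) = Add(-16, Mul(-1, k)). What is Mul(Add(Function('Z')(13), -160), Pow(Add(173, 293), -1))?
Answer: Rational(-189, 466) ≈ -0.40558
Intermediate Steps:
Mul(Add(Function('Z')(13), -160), Pow(Add(173, 293), -1)) = Mul(Add(Add(-16, Mul(-1, 13)), -160), Pow(Add(173, 293), -1)) = Mul(Add(Add(-16, -13), -160), Pow(466, -1)) = Mul(Add(-29, -160), Rational(1, 466)) = Mul(-189, Rational(1, 466)) = Rational(-189, 466)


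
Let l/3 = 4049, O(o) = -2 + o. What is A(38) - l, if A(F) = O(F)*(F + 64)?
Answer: -8475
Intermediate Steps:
A(F) = (-2 + F)*(64 + F) (A(F) = (-2 + F)*(F + 64) = (-2 + F)*(64 + F))
l = 12147 (l = 3*4049 = 12147)
A(38) - l = (-2 + 38)*(64 + 38) - 1*12147 = 36*102 - 12147 = 3672 - 12147 = -8475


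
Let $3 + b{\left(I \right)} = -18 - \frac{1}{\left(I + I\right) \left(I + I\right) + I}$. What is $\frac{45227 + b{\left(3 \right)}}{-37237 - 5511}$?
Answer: $- \frac{1763033}{1667172} \approx -1.0575$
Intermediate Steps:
$b{\left(I \right)} = -21 - \frac{1}{I + 4 I^{2}}$ ($b{\left(I \right)} = -3 - \left(18 + \frac{1}{\left(I + I\right) \left(I + I\right) + I}\right) = -3 - \left(18 + \frac{1}{2 I 2 I + I}\right) = -3 - \left(18 + \frac{1}{4 I^{2} + I}\right) = -3 - \left(18 + \frac{1}{I + 4 I^{2}}\right) = -21 - \frac{1}{I + 4 I^{2}}$)
$\frac{45227 + b{\left(3 \right)}}{-37237 - 5511} = \frac{45227 + \frac{-1 - 84 \cdot 3^{2} - 63}{3 \left(1 + 4 \cdot 3\right)}}{-37237 - 5511} = \frac{45227 + \frac{-1 - 756 - 63}{3 \left(1 + 12\right)}}{-42748} = \left(45227 + \frac{-1 - 756 - 63}{3 \cdot 13}\right) \left(- \frac{1}{42748}\right) = \left(45227 + \frac{1}{3} \cdot \frac{1}{13} \left(-820\right)\right) \left(- \frac{1}{42748}\right) = \left(45227 - \frac{820}{39}\right) \left(- \frac{1}{42748}\right) = \frac{1763033}{39} \left(- \frac{1}{42748}\right) = - \frac{1763033}{1667172}$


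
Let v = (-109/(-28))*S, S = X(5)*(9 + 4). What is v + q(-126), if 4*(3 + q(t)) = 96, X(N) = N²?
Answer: 36013/28 ≈ 1286.2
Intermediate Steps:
q(t) = 21 (q(t) = -3 + (¼)*96 = -3 + 24 = 21)
S = 325 (S = 5²*(9 + 4) = 25*13 = 325)
v = 35425/28 (v = -109/(-28)*325 = -109*(-1/28)*325 = (109/28)*325 = 35425/28 ≈ 1265.2)
v + q(-126) = 35425/28 + 21 = 36013/28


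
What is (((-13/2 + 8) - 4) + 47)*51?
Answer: 4539/2 ≈ 2269.5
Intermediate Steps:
(((-13/2 + 8) - 4) + 47)*51 = ((3/2 - 4) + 47)*51 = (-5/2 + 47)*51 = (89/2)*51 = 4539/2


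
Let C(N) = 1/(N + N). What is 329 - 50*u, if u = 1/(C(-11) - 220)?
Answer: 1593789/4841 ≈ 329.23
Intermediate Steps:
C(N) = 1/(2*N)
u = -22/4841 (u = 1/((1/2)/(-11) - 220) = 1/((1/2)*(-1/11) - 220) = 1/(-1/22 - 220) = 1/(-4841/22) = -22/4841 ≈ -0.0045445)
329 - 50*u = 329 - 50*(-22/4841) = 329 + 1100/4841 = 1593789/4841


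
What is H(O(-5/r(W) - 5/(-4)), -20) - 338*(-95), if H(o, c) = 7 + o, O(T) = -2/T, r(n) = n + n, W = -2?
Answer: 160581/5 ≈ 32116.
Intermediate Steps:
r(n) = 2*n
H(O(-5/r(W) - 5/(-4)), -20) - 338*(-95) = (7 - 2/(-5/(2*(-2)) - 5/(-4))) - 338*(-95) = (7 - 2/(-5/(-4) - 5*(-¼))) + 32110 = (7 - 2/(-5*(-¼) + 5/4)) + 32110 = (7 - 2/(5/4 + 5/4)) + 32110 = (7 - 2/5/2) + 32110 = (7 - 2*⅖) + 32110 = (7 - ⅘) + 32110 = 31/5 + 32110 = 160581/5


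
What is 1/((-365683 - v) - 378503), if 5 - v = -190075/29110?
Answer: -5822/4332718017 ≈ -1.3437e-6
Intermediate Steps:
v = 67125/5822 (v = 5 - (-190075)/29110 = 5 - 1*(-38015/5822) = 5 + 38015/5822 = 67125/5822 ≈ 11.530)
1/((-365683 - v) - 378503) = 1/((-365683 - 1*67125/5822) - 378503) = 1/((-365683 - 67125/5822) - 378503) = 1/(-2129073551/5822 - 378503) = 1/(-4332718017/5822) = -5822/4332718017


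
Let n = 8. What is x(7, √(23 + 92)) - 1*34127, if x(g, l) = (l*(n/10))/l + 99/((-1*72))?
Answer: -1365103/40 ≈ -34128.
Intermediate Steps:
x(g, l) = -23/40 (x(g, l) = (l*(8/10))/l + 99/((-1*72)) = (l*(8*(⅒)))/l + 99/(-72) = (l*(⅘))/l + 99*(-1/72) = (4*l/5)/l - 11/8 = ⅘ - 11/8 = -23/40)
x(7, √(23 + 92)) - 1*34127 = -23/40 - 1*34127 = -23/40 - 34127 = -1365103/40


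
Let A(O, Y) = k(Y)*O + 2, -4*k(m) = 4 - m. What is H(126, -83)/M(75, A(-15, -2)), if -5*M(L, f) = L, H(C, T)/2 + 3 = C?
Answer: -82/5 ≈ -16.400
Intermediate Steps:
k(m) = -1 + m/4 (k(m) = -(4 - m)/4 = -1 + m/4)
H(C, T) = -6 + 2*C
A(O, Y) = 2 + O*(-1 + Y/4) (A(O, Y) = (-1 + Y/4)*O + 2 = O*(-1 + Y/4) + 2 = 2 + O*(-1 + Y/4))
M(L, f) = -L/5
H(126, -83)/M(75, A(-15, -2)) = (-6 + 2*126)/((-1/5*75)) = (-6 + 252)/(-15) = 246*(-1/15) = -82/5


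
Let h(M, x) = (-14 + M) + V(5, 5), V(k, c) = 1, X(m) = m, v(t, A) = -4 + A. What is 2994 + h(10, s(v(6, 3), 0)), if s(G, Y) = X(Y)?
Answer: 2991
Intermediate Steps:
s(G, Y) = Y
h(M, x) = -13 + M (h(M, x) = (-14 + M) + 1 = -13 + M)
2994 + h(10, s(v(6, 3), 0)) = 2994 + (-13 + 10) = 2994 - 3 = 2991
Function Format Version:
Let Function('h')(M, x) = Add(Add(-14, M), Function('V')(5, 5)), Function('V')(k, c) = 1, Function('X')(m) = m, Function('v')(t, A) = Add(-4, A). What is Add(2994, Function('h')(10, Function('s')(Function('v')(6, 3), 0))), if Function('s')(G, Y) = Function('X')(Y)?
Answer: 2991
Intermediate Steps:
Function('s')(G, Y) = Y
Function('h')(M, x) = Add(-13, M) (Function('h')(M, x) = Add(Add(-14, M), 1) = Add(-13, M))
Add(2994, Function('h')(10, Function('s')(Function('v')(6, 3), 0))) = Add(2994, Add(-13, 10)) = Add(2994, -3) = 2991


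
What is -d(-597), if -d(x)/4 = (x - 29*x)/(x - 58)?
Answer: -66864/655 ≈ -102.08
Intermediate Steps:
d(x) = 112*x/(-58 + x) (d(x) = -4*(x - 29*x)/(x - 58) = -4*(-28*x)/(-58 + x) = -(-112)*x/(-58 + x) = 112*x/(-58 + x))
-d(-597) = -112*(-597)/(-58 - 597) = -112*(-597)/(-655) = -112*(-597)*(-1)/655 = -1*66864/655 = -66864/655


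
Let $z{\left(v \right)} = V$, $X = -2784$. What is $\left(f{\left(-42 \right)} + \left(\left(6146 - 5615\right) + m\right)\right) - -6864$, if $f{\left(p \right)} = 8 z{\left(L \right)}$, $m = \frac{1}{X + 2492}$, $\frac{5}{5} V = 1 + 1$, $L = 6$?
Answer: $\frac{2164011}{292} \approx 7411.0$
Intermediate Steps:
$V = 2$ ($V = 1 + 1 = 2$)
$m = - \frac{1}{292}$ ($m = \frac{1}{-2784 + 2492} = \frac{1}{-292} = - \frac{1}{292} \approx -0.0034247$)
$z{\left(v \right)} = 2$
$f{\left(p \right)} = 16$ ($f{\left(p \right)} = 8 \cdot 2 = 16$)
$\left(f{\left(-42 \right)} + \left(\left(6146 - 5615\right) + m\right)\right) - -6864 = \left(16 + \left(\left(6146 - 5615\right) - \frac{1}{292}\right)\right) - -6864 = \left(16 + \left(531 - \frac{1}{292}\right)\right) + 6864 = \left(16 + \frac{155051}{292}\right) + 6864 = \frac{159723}{292} + 6864 = \frac{2164011}{292}$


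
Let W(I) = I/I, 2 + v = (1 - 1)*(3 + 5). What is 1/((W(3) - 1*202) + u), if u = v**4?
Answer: -1/185 ≈ -0.0054054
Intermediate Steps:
v = -2 (v = -2 + (1 - 1)*(3 + 5) = -2 + 0*8 = -2 + 0 = -2)
W(I) = 1
u = 16 (u = (-2)**4 = 16)
1/((W(3) - 1*202) + u) = 1/((1 - 1*202) + 16) = 1/((1 - 202) + 16) = 1/(-201 + 16) = 1/(-185) = -1/185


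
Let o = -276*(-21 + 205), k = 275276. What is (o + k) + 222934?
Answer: 447426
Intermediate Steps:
o = -50784 (o = -276*184 = -50784)
(o + k) + 222934 = (-50784 + 275276) + 222934 = 224492 + 222934 = 447426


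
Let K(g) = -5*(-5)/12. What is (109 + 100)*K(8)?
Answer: 5225/12 ≈ 435.42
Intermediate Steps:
K(g) = 25/12 (K(g) = 25*(1/12) = 25/12)
(109 + 100)*K(8) = (109 + 100)*(25/12) = 209*(25/12) = 5225/12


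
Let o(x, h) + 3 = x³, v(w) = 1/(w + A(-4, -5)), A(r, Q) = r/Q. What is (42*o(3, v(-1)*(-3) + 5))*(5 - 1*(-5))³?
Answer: 1008000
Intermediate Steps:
v(w) = 1/(⅘ + w) (v(w) = 1/(w - 4/(-5)) = 1/(w - 4*(-⅕)) = 1/(w + ⅘) = 1/(⅘ + w))
o(x, h) = -3 + x³
(42*o(3, v(-1)*(-3) + 5))*(5 - 1*(-5))³ = (42*(-3 + 3³))*(5 - 1*(-5))³ = (42*(-3 + 27))*(5 + 5)³ = (42*24)*10³ = 1008*1000 = 1008000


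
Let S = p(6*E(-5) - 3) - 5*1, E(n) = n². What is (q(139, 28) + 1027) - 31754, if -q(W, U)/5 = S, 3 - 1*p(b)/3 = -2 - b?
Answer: -32982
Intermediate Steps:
p(b) = 15 + 3*b (p(b) = 9 - 3*(-2 - b) = 9 + (6 + 3*b) = 15 + 3*b)
S = 451 (S = (15 + 3*(6*(-5)² - 3)) - 5*1 = (15 + 3*(6*25 - 3)) - 5 = (15 + 3*(150 - 3)) - 5 = (15 + 3*147) - 5 = (15 + 441) - 5 = 456 - 5 = 451)
q(W, U) = -2255 (q(W, U) = -5*451 = -2255)
(q(139, 28) + 1027) - 31754 = (-2255 + 1027) - 31754 = -1228 - 31754 = -32982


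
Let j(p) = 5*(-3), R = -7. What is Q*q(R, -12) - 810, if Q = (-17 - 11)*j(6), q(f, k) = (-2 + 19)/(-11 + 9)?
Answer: -4380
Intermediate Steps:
j(p) = -15
q(f, k) = -17/2 (q(f, k) = 17/(-2) = 17*(-½) = -17/2)
Q = 420 (Q = (-17 - 11)*(-15) = -28*(-15) = 420)
Q*q(R, -12) - 810 = 420*(-17/2) - 810 = -3570 - 810 = -4380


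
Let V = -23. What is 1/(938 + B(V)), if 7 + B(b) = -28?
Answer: 1/903 ≈ 0.0011074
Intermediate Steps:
B(b) = -35 (B(b) = -7 - 28 = -35)
1/(938 + B(V)) = 1/(938 - 35) = 1/903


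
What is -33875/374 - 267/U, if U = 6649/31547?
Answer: -3375455201/2486726 ≈ -1357.4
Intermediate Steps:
U = 6649/31547 (U = 6649*(1/31547) = 6649/31547 ≈ 0.21076)
-33875/374 - 267/U = -33875/374 - 267/6649/31547 = -33875*1/374 - 267*31547/6649 = -33875/374 - 8423049/6649 = -3375455201/2486726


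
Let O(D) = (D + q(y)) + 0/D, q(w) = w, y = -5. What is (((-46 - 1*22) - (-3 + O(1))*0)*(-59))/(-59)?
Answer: -68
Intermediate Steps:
O(D) = -5 + D (O(D) = (D - 5) + 0/D = (-5 + D) + 0 = -5 + D)
(((-46 - 1*22) - (-3 + O(1))*0)*(-59))/(-59) = (((-46 - 1*22) - (-3 + (-5 + 1))*0)*(-59))/(-59) = (((-46 - 22) - (-3 - 4)*0)*(-59))*(-1/59) = ((-68 - (-7)*0)*(-59))*(-1/59) = ((-68 - 1*0)*(-59))*(-1/59) = ((-68 + 0)*(-59))*(-1/59) = -68*(-59)*(-1/59) = 4012*(-1/59) = -68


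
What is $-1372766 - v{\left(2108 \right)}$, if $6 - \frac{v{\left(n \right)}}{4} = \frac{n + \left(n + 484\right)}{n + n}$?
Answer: $- \frac{723457980}{527} \approx -1.3728 \cdot 10^{6}$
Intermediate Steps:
$v{\left(n \right)} = 24 - \frac{2 \left(484 + 2 n\right)}{n}$ ($v{\left(n \right)} = 24 - 4 \frac{n + \left(n + 484\right)}{n + n} = 24 - 4 \frac{n + \left(484 + n\right)}{2 n} = 24 - 4 \left(484 + 2 n\right) \frac{1}{2 n} = 24 - 4 \frac{484 + 2 n}{2 n} = 24 - \frac{2 \left(484 + 2 n\right)}{n}$)
$-1372766 - v{\left(2108 \right)} = -1372766 - \left(20 - \frac{968}{2108}\right) = -1372766 - \left(20 - \frac{242}{527}\right) = -1372766 - \frac{10298}{527} = - \frac{723457980}{527}$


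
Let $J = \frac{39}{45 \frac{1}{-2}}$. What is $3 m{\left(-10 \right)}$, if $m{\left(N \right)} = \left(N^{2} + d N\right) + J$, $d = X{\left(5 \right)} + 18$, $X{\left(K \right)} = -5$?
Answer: $- \frac{476}{5} \approx -95.2$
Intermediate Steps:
$J = - \frac{26}{15}$ ($J = \frac{39}{45 \left(- \frac{1}{2}\right)} = \frac{39}{- \frac{45}{2}} = 39 \left(- \frac{2}{45}\right) = - \frac{26}{15} \approx -1.7333$)
$d = 13$ ($d = -5 + 18 = 13$)
$m{\left(N \right)} = - \frac{26}{15} + N^{2} + 13 N$ ($m{\left(N \right)} = \left(N^{2} + 13 N\right) - \frac{26}{15} = - \frac{26}{15} + N^{2} + 13 N$)
$3 m{\left(-10 \right)} = 3 \left(- \frac{26}{15} + \left(-10\right)^{2} + 13 \left(-10\right)\right) = 3 \left(- \frac{26}{15} + 100 - 130\right) = 3 \left(- \frac{476}{15}\right) = - \frac{476}{5}$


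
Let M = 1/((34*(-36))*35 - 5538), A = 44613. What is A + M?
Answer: 2158287713/48378 ≈ 44613.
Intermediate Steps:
M = -1/48378 (M = 1/(-1224*35 - 5538) = 1/(-42840 - 5538) = 1/(-48378) = -1/48378 ≈ -2.0671e-5)
A + M = 44613 - 1/48378 = 2158287713/48378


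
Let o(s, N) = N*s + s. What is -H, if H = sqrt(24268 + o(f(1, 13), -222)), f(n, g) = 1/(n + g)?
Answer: -sqrt(4753434)/14 ≈ -155.73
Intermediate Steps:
f(n, g) = 1/(g + n)
o(s, N) = s + N*s
H = sqrt(4753434)/14 (H = sqrt(24268 + (1 - 222)/(13 + 1)) = sqrt(24268 - 221/14) = sqrt(339531/14) = sqrt(4753434)/14 ≈ 155.73)
-H = -sqrt(4753434)/14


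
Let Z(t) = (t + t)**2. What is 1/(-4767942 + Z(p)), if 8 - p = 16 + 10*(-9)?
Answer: -1/4741046 ≈ -2.1092e-7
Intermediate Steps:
p = 82 (p = 8 - (16 + 10*(-9)) = 8 - (16 - 90) = 8 - 1*(-74) = 8 + 74 = 82)
Z(t) = 4*t**2 (Z(t) = (2*t)**2 = 4*t**2)
1/(-4767942 + Z(p)) = 1/(-4767942 + 4*82**2) = 1/(-4767942 + 4*6724) = 1/(-4767942 + 26896) = 1/(-4741046) = -1/4741046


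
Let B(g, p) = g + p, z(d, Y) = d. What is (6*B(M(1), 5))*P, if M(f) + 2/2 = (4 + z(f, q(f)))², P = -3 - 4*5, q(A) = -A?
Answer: -4002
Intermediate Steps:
P = -23 (P = -3 - 20 = -23)
M(f) = -1 + (4 + f)²
(6*B(M(1), 5))*P = (6*((-1 + (4 + 1)²) + 5))*(-23) = (6*((-1 + 5²) + 5))*(-23) = (6*((-1 + 25) + 5))*(-23) = (6*(24 + 5))*(-23) = (6*29)*(-23) = 174*(-23) = -4002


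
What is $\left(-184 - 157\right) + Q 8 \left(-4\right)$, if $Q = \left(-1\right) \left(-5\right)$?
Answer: $-501$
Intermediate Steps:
$Q = 5$
$\left(-184 - 157\right) + Q 8 \left(-4\right) = \left(-184 - 157\right) + 5 \cdot 8 \left(-4\right) = \left(-184 - 157\right) + 5 \left(-32\right) = -341 - 160 = -501$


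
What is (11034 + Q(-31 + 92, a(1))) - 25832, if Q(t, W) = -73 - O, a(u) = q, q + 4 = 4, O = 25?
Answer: -14896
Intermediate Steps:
q = 0 (q = -4 + 4 = 0)
a(u) = 0
Q(t, W) = -98 (Q(t, W) = -73 - 1*25 = -73 - 25 = -98)
(11034 + Q(-31 + 92, a(1))) - 25832 = (11034 - 98) - 25832 = 10936 - 25832 = -14896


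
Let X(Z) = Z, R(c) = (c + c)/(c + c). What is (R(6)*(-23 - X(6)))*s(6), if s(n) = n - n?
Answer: 0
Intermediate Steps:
R(c) = 1 (R(c) = (2*c)/((2*c)) = (2*c)*(1/(2*c)) = 1)
s(n) = 0
(R(6)*(-23 - X(6)))*s(6) = (1*(-23 - 1*6))*0 = (1*(-23 - 6))*0 = (1*(-29))*0 = -29*0 = 0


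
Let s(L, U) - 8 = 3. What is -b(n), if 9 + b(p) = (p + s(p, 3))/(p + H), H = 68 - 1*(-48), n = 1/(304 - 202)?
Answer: 105374/11833 ≈ 8.9051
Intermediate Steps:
n = 1/102 ≈ 0.0098039
s(L, U) = 11 (s(L, U) = 8 + 3 = 11)
H = 116 (H = 68 + 48 = 116)
b(p) = -9 + (11 + p)/(116 + p) (b(p) = -9 + (p + 11)/(p + 116) = -9 + (11 + p)/(116 + p))
-b(n) = -(-1033 - 8*1/102)/(116 + 1/102) = -(-1033 - 4/51)/11833/102 = -102*(-52687)/(11833*51) = -1*(-105374/11833) = 105374/11833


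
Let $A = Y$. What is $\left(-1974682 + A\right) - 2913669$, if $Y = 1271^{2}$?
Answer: $-3272910$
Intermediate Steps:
$Y = 1615441$
$A = 1615441$
$\left(-1974682 + A\right) - 2913669 = \left(-1974682 + 1615441\right) - 2913669 = -359241 - 2913669 = -3272910$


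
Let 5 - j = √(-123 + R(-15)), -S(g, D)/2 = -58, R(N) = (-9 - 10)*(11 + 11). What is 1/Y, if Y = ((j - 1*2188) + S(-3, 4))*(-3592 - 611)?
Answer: 689/5986515030 - I*√541/17959545090 ≈ 1.1509e-7 - 1.2951e-9*I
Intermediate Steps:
R(N) = -418 (R(N) = -19*22 = -418)
S(g, D) = 116 (S(g, D) = -2*(-58) = 116)
j = 5 - I*√541 (j = 5 - √(-123 - 418) = 5 - √(-541) = 5 - I*√541 ≈ 5.0 - 23.259*I)
Y = 8687601 + 4203*I*√541 (Y = (((5 - I*√541) - 1*2188) + 116)*(-3592 - 611) = (((5 - I*√541) - 2188) + 116)*(-4203) = ((-2183 - I*√541) + 116)*(-4203) = (-2067 - I*√541)*(-4203) = 8687601 + 4203*I*√541 ≈ 8.6876e+6 + 97759.0*I)
1/Y = 1/(8687601 + 4203*I*√541)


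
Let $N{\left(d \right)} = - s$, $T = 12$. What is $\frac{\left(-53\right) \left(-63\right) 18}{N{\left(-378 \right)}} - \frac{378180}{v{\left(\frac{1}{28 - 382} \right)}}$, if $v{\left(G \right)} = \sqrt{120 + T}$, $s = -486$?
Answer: $\frac{371}{3} - 5730 \sqrt{33} \approx -32793.0$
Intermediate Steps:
$v{\left(G \right)} = 2 \sqrt{33}$ ($v{\left(G \right)} = \sqrt{120 + 12} = \sqrt{132} = 2 \sqrt{33}$)
$N{\left(d \right)} = 486$ ($N{\left(d \right)} = \left(-1\right) \left(-486\right) = 486$)
$\frac{\left(-53\right) \left(-63\right) 18}{N{\left(-378 \right)}} - \frac{378180}{v{\left(\frac{1}{28 - 382} \right)}} = \frac{\left(-53\right) \left(-63\right) 18}{486} - \frac{378180}{2 \sqrt{33}} = 3339 \cdot 18 \cdot \frac{1}{486} - 378180 \frac{\sqrt{33}}{66} = 60102 \cdot \frac{1}{486} - 5730 \sqrt{33} = \frac{371}{3} - 5730 \sqrt{33}$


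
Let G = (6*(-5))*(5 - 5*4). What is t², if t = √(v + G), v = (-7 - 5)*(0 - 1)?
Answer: 462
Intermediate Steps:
G = 450 (G = -30*(5 - 20) = -30*(-15) = 450)
v = 12 (v = -12*(-1) = 12)
t = √462 (t = √(12 + 450) = √462 ≈ 21.494)
t² = (√462)² = 462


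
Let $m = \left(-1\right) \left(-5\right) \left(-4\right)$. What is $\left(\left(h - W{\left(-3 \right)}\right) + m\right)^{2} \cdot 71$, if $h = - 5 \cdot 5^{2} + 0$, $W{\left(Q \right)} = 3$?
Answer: $1555184$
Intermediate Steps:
$m = -20$ ($m = 5 \left(-4\right) = -20$)
$h = -125$ ($h = \left(-5\right) 25 + 0 = -125 + 0 = -125$)
$\left(\left(h - W{\left(-3 \right)}\right) + m\right)^{2} \cdot 71 = \left(\left(-125 - 3\right) - 20\right)^{2} \cdot 71 = \left(-128 - 20\right)^{2} \cdot 71 = \left(-148\right)^{2} \cdot 71 = 21904 \cdot 71 = 1555184$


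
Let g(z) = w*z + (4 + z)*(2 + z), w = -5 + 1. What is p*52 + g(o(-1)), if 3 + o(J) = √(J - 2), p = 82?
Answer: 4272 - 4*I*√3 ≈ 4272.0 - 6.9282*I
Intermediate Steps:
o(J) = -3 + √(-2 + J) (o(J) = -3 + √(J - 2) = -3 + √(-2 + J))
w = -4
g(z) = -4*z + (2 + z)*(4 + z) (g(z) = -4*z + (4 + z)*(2 + z) = -4*z + (2 + z)*(4 + z))
p*52 + g(o(-1)) = 82*52 + (8 + (-3 + √(-2 - 1))² + 2*(-3 + √(-2 - 1))) = 4264 + (8 + (-3 + √(-3))² + 2*(-3 + √(-3))) = 4264 + (8 + (-3 + I*√3)² + 2*(-3 + I*√3)) = 4264 + (8 + (-3 + I*√3)² + (-6 + 2*I*√3)) = 4264 + (2 + (-3 + I*√3)² + 2*I*√3) = 4266 + (-3 + I*√3)² + 2*I*√3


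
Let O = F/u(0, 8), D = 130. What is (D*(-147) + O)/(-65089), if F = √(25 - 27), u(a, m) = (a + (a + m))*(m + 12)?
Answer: 19110/65089 - I*√2/10414240 ≈ 0.2936 - 1.358e-7*I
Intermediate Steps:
u(a, m) = (12 + m)*(m + 2*a) (u(a, m) = (m + 2*a)*(12 + m) = (12 + m)*(m + 2*a))
F = I*√2 (F = √(-2) = I*√2 ≈ 1.4142*I)
O = I*√2/160 (O = (I*√2)/(8² + 12*8 + 24*0 + 2*0*8) = (I*√2)/(64 + 96 + 0 + 0) = (I*√2)/160 = (I*√2)*(1/160) = I*√2/160 ≈ 0.0088388*I)
(D*(-147) + O)/(-65089) = (130*(-147) + I*√2/160)/(-65089) = (-19110 + I*√2/160)*(-1/65089) = 19110/65089 - I*√2/10414240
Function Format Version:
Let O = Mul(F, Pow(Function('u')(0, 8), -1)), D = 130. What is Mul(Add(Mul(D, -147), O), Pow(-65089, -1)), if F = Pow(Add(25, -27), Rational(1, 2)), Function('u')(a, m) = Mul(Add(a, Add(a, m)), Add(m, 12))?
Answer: Add(Rational(19110, 65089), Mul(Rational(-1, 10414240), I, Pow(2, Rational(1, 2)))) ≈ Add(0.29360, Mul(-1.3580e-7, I))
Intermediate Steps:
Function('u')(a, m) = Mul(Add(12, m), Add(m, Mul(2, a))) (Function('u')(a, m) = Mul(Add(m, Mul(2, a)), Add(12, m)) = Mul(Add(12, m), Add(m, Mul(2, a))))
F = Mul(I, Pow(2, Rational(1, 2))) (F = Pow(-2, Rational(1, 2)) = Mul(I, Pow(2, Rational(1, 2))) ≈ Mul(1.4142, I))
O = Mul(Rational(1, 160), I, Pow(2, Rational(1, 2))) (O = Mul(Mul(I, Pow(2, Rational(1, 2))), Pow(Add(Pow(8, 2), Mul(12, 8), Mul(24, 0), Mul(2, 0, 8)), -1)) = Mul(Mul(I, Pow(2, Rational(1, 2))), Pow(Add(64, 96, 0, 0), -1)) = Mul(Mul(I, Pow(2, Rational(1, 2))), Pow(160, -1)) = Mul(Mul(I, Pow(2, Rational(1, 2))), Rational(1, 160)) = Mul(Rational(1, 160), I, Pow(2, Rational(1, 2))) ≈ Mul(0.0088388, I))
Mul(Add(Mul(D, -147), O), Pow(-65089, -1)) = Mul(Add(Mul(130, -147), Mul(Rational(1, 160), I, Pow(2, Rational(1, 2)))), Pow(-65089, -1)) = Mul(Add(-19110, Mul(Rational(1, 160), I, Pow(2, Rational(1, 2)))), Rational(-1, 65089)) = Add(Rational(19110, 65089), Mul(Rational(-1, 10414240), I, Pow(2, Rational(1, 2))))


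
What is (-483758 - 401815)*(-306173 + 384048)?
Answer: -68963997375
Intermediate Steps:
(-483758 - 401815)*(-306173 + 384048) = -885573*77875 = -68963997375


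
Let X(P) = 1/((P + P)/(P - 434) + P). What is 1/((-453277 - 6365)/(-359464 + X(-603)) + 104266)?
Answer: 224343280757/23391663376279772 ≈ 9.5907e-6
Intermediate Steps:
X(P) = 1/(P + 2*P/(-434 + P)) (X(P) = 1/((2*P)/(-434 + P) + P) = 1/(2*P/(-434 + P) + P) = 1/(P + 2*P/(-434 + P)))
1/((-453277 - 6365)/(-359464 + X(-603)) + 104266) = 1/((-453277 - 6365)/(-359464 + (-434 - 603)/((-603)*(-432 - 603))) + 104266) = 1/(-459642/(-359464 - 1/603*(-1037)/(-1035)) + 104266) = 1/(-459642/(-359464 - 1/603*(-1/1035)*(-1037)) + 104266) = 1/(-459642/(-359464 - 1037/624105) + 104266) = 1/(-459642/(-224343280757/624105) + 104266) = 1/(-459642*(-624105/224343280757) + 104266) = 1/(286864870410/224343280757 + 104266) = 1/(23391663376279772/224343280757) = 224343280757/23391663376279772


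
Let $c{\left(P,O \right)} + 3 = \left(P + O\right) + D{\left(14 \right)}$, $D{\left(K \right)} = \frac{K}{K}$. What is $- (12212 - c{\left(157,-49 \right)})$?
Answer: $-12106$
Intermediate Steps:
$D{\left(K \right)} = 1$
$c{\left(P,O \right)} = -2 + O + P$ ($c{\left(P,O \right)} = -3 + \left(\left(P + O\right) + 1\right) = -3 + \left(\left(O + P\right) + 1\right) = -3 + \left(1 + O + P\right) = -2 + O + P$)
$- (12212 - c{\left(157,-49 \right)}) = - (12212 - \left(-2 - 49 + 157\right)) = - (12212 - 106) = \left(-1\right) 12106 = -12106$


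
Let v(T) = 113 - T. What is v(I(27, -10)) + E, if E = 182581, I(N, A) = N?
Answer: 182667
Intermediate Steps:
v(I(27, -10)) + E = (113 - 1*27) + 182581 = (113 - 27) + 182581 = 86 + 182581 = 182667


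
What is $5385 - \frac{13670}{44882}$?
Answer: $\frac{120837950}{22441} \approx 5384.7$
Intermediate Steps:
$5385 - \frac{13670}{44882} = 5385 - \frac{6835}{22441} = \frac{120837950}{22441}$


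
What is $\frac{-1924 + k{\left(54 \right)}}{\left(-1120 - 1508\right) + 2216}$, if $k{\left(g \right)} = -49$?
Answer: $\frac{1973}{412} \approx 4.7888$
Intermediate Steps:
$\frac{-1924 + k{\left(54 \right)}}{\left(-1120 - 1508\right) + 2216} = \frac{-1924 - 49}{\left(-1120 - 1508\right) + 2216} = - \frac{1973}{\left(-1120 - 1508\right) + 2216} = - \frac{1973}{-2628 + 2216} = - \frac{1973}{-412} = \left(-1973\right) \left(- \frac{1}{412}\right) = \frac{1973}{412}$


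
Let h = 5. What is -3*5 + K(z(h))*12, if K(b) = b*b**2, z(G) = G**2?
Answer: 187485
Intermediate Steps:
K(b) = b**3
-3*5 + K(z(h))*12 = -3*5 + (5**2)**3*12 = -15 + 25**3*12 = -15 + 15625*12 = -15 + 187500 = 187485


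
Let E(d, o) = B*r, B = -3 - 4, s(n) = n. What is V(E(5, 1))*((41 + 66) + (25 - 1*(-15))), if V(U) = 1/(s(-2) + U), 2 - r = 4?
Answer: 49/4 ≈ 12.250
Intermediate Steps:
B = -7
r = -2 (r = 2 - 1*4 = 2 - 4 = -2)
E(d, o) = 14 (E(d, o) = -7*(-2) = 14)
V(U) = 1/(-2 + U)
V(E(5, 1))*((41 + 66) + (25 - 1*(-15))) = ((41 + 66) + (25 - 1*(-15)))/(-2 + 14) = (107 + (25 + 15))/12 = (107 + 40)/12 = (1/12)*147 = 49/4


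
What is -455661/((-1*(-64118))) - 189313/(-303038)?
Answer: -31486056796/4857547621 ≈ -6.4819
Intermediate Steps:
-455661/((-1*(-64118))) - 189313/(-303038) = -455661/64118 - 189313*(-1/303038) = -455661*1/64118 + 189313/303038 = -455661/64118 + 189313/303038 = -31486056796/4857547621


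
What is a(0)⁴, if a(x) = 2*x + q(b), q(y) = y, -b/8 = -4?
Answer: 1048576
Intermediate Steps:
b = 32 (b = -8*(-4) = 32)
a(x) = 32 + 2*x (a(x) = 2*x + 32 = 32 + 2*x)
a(0)⁴ = (32 + 2*0)⁴ = (32 + 0)⁴ = 32⁴ = 1048576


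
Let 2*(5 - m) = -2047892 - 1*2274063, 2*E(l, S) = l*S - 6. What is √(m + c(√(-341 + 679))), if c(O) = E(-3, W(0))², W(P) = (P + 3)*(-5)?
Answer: √8645451/2 ≈ 1470.2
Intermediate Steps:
W(P) = -15 - 5*P (W(P) = (3 + P)*(-5) = -15 - 5*P)
E(l, S) = -3 + S*l/2 (E(l, S) = (l*S - 6)/2 = (S*l - 6)/2 = (-6 + S*l)/2 = -3 + S*l/2)
m = 4321965/2 (m = 5 - (-2047892 - 1*2274063)/2 = 5 - (-2047892 - 2274063)/2 = 5 - ½*(-4321955) = 5 + 4321955/2 = 4321965/2 ≈ 2.1610e+6)
c(O) = 1521/4 (c(O) = (-3 + (½)*(-15 - 5*0)*(-3))² = (-3 + (½)*(-15 + 0)*(-3))² = (-3 + (½)*(-15)*(-3))² = (-3 + 45/2)² = (39/2)² = 1521/4)
√(m + c(√(-341 + 679))) = √(4321965/2 + 1521/4) = √(8645451/4) = √8645451/2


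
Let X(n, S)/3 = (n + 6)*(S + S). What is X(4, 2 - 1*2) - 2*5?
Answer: -10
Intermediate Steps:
X(n, S) = 6*S*(6 + n) (X(n, S) = 3*((n + 6)*(S + S)) = 3*((6 + n)*(2*S)) = 3*(2*S*(6 + n)) = 6*S*(6 + n))
X(4, 2 - 1*2) - 2*5 = 6*(2 - 1*2)*(6 + 4) - 2*5 = 6*(2 - 2)*10 - 10 = 6*0*10 - 10 = 0 - 10 = -10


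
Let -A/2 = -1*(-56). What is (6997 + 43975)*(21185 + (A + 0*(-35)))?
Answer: 1074132956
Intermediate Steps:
A = -112 (A = -(-2)*(-56) = -2*56 = -112)
(6997 + 43975)*(21185 + (A + 0*(-35))) = (6997 + 43975)*(21185 + (-112 + 0*(-35))) = 50972*(21185 + (-112 + 0)) = 50972*(21185 - 112) = 50972*21073 = 1074132956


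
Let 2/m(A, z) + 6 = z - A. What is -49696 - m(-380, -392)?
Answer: -447263/9 ≈ -49696.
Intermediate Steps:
m(A, z) = 2/(-6 + z - A) (m(A, z) = 2/(-6 + (z - A)) = 2/(-6 + z - A))
-49696 - m(-380, -392) = -49696 - 2/(-6 - 392 - 1*(-380)) = -49696 - 2/(-6 - 392 + 380) = -49696 - 2/(-18) = -49696 - 2*(-1)/18 = -49696 - 1*(-1/9) = -49696 + 1/9 = -447263/9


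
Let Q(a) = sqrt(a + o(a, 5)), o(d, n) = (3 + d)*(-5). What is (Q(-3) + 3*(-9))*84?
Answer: -2268 + 84*I*sqrt(3) ≈ -2268.0 + 145.49*I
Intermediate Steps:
o(d, n) = -15 - 5*d
Q(a) = sqrt(-15 - 4*a) (Q(a) = sqrt(a + (-15 - 5*a)) = sqrt(-15 - 4*a))
(Q(-3) + 3*(-9))*84 = (sqrt(-15 - 4*(-3)) + 3*(-9))*84 = (sqrt(-15 + 12) - 27)*84 = (sqrt(-3) - 27)*84 = (I*sqrt(3) - 27)*84 = (-27 + I*sqrt(3))*84 = -2268 + 84*I*sqrt(3)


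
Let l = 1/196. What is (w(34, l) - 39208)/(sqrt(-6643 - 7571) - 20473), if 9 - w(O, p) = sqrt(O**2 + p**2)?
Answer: 802521127/419157943 + 20473*sqrt(44408897)/82154956828 + I*sqrt(631228061958)/82154956828 + 39199*I*sqrt(14214)/419157943 ≈ 1.9163 + 0.011159*I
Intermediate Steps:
l = 1/196 ≈ 0.0051020
w(O, p) = 9 - sqrt(O**2 + p**2)
(w(34, l) - 39208)/(sqrt(-6643 - 7571) - 20473) = ((9 - sqrt(34**2 + (1/196)**2)) - 39208)/(sqrt(-6643 - 7571) - 20473) = ((9 - sqrt(1156 + 1/38416)) - 39208)/(sqrt(-14214) - 20473) = ((9 - sqrt(44408897/38416)) - 39208)/(I*sqrt(14214) - 20473) = ((9 - sqrt(44408897)/196) - 39208)/(-20473 + I*sqrt(14214)) = (-39199 - sqrt(44408897)/196)/(-20473 + I*sqrt(14214))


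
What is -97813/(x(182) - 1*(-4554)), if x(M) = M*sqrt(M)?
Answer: -222720201/7355174 + 8900983*sqrt(182)/7355174 ≈ -13.955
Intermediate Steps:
x(M) = M**(3/2)
-97813/(x(182) - 1*(-4554)) = -97813/(182**(3/2) - 1*(-4554)) = -97813/(182*sqrt(182) + 4554) = -97813/(4554 + 182*sqrt(182))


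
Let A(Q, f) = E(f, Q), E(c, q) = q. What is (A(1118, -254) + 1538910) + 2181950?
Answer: 3721978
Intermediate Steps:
A(Q, f) = Q
(A(1118, -254) + 1538910) + 2181950 = (1118 + 1538910) + 2181950 = 1540028 + 2181950 = 3721978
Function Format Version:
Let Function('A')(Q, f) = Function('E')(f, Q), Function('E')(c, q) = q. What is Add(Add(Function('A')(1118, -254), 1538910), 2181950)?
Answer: 3721978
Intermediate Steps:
Function('A')(Q, f) = Q
Add(Add(Function('A')(1118, -254), 1538910), 2181950) = Add(Add(1118, 1538910), 2181950) = Add(1540028, 2181950) = 3721978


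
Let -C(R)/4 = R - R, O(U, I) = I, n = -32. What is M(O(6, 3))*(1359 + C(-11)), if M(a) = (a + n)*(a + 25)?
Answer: -1103508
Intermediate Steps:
C(R) = 0 (C(R) = -4*(R - R) = -4*0 = 0)
M(a) = (-32 + a)*(25 + a) (M(a) = (a - 32)*(a + 25) = (-32 + a)*(25 + a))
M(O(6, 3))*(1359 + C(-11)) = (-800 + 3² - 7*3)*(1359 + 0) = (-800 + 9 - 21)*1359 = -812*1359 = -1103508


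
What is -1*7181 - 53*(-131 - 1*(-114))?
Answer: -6280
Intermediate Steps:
-1*7181 - 53*(-131 - 1*(-114)) = -7181 - 53*(-131 + 114) = -7181 - 53*(-17) = -7181 + 901 = -6280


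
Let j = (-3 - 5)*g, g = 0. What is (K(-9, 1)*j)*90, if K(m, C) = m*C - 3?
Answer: 0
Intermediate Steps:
K(m, C) = -3 + C*m (K(m, C) = C*m - 3 = -3 + C*m)
j = 0 (j = (-3 - 5)*0 = -8*0 = 0)
(K(-9, 1)*j)*90 = ((-3 + 1*(-9))*0)*90 = ((-3 - 9)*0)*90 = -12*0*90 = 0*90 = 0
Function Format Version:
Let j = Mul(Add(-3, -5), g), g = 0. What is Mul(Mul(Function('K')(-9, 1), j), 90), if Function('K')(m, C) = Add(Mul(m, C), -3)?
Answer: 0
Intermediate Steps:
Function('K')(m, C) = Add(-3, Mul(C, m)) (Function('K')(m, C) = Add(Mul(C, m), -3) = Add(-3, Mul(C, m)))
j = 0 (j = Mul(Add(-3, -5), 0) = Mul(-8, 0) = 0)
Mul(Mul(Function('K')(-9, 1), j), 90) = Mul(Mul(Add(-3, Mul(1, -9)), 0), 90) = Mul(Mul(Add(-3, -9), 0), 90) = Mul(Mul(-12, 0), 90) = Mul(0, 90) = 0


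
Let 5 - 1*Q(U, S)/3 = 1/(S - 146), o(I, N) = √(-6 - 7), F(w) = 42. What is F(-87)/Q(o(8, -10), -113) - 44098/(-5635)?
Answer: 38791759/3651480 ≈ 10.624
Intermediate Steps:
o(I, N) = I*√13 (o(I, N) = √(-13) = I*√13)
Q(U, S) = 15 - 3/(-146 + S) (Q(U, S) = 15 - 3/(S - 146) = 15 - 3/(-146 + S))
F(-87)/Q(o(8, -10), -113) - 44098/(-5635) = 42/((3*(-731 + 5*(-113))/(-146 - 113))) - 44098/(-5635) = 42/((3*(-731 - 565)/(-259))) - 44098*(-1/5635) = 42/((3*(-1/259)*(-1296))) + 44098/5635 = 42/(3888/259) + 44098/5635 = 42*(259/3888) + 44098/5635 = 1813/648 + 44098/5635 = 38791759/3651480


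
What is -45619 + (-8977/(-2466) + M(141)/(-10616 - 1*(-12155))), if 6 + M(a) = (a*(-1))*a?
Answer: -6413602535/140562 ≈ -45628.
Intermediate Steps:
M(a) = -6 - a**2 (M(a) = -6 + (a*(-1))*a = -6 + (-a)*a = -6 - a**2)
-45619 + (-8977/(-2466) + M(141)/(-10616 - 1*(-12155))) = -45619 + (-8977/(-2466) + (-6 - 1*141**2)/(-10616 - 1*(-12155))) = -45619 + (-8977*(-1/2466) + (-6 - 1*19881)/(-10616 + 12155)) = -45619 + (8977/2466 + (-6 - 19881)/1539) = -45619 + (8977/2466 - 19887*1/1539) = -45619 + (8977/2466 - 6629/513) = -45619 - 1304657/140562 = -6413602535/140562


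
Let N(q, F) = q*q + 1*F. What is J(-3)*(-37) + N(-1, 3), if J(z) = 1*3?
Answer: -107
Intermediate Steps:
N(q, F) = F + q**2 (N(q, F) = q**2 + F = F + q**2)
J(z) = 3
J(-3)*(-37) + N(-1, 3) = 3*(-37) + (3 + (-1)**2) = -111 + (3 + 1) = -111 + 4 = -107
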